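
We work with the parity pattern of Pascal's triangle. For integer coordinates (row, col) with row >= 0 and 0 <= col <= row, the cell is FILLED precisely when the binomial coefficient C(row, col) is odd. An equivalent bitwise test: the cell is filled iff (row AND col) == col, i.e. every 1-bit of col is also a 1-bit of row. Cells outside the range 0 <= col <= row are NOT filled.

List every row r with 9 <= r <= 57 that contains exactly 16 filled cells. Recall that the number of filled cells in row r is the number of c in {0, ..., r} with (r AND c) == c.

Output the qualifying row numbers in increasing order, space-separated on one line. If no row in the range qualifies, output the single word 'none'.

Row r has 2^popcount(r) filled cells, so we need popcount(r) = log2(16) = 4.
Scan r = 9..57 and keep those with exactly 4 one-bits:
r=9=1001 popcount=2 -> skip
r=10=1010 popcount=2 -> skip
r=11=1011 popcount=3 -> skip
r=12=1100 popcount=2 -> skip
r=13=1101 popcount=3 -> skip
r=14=1110 popcount=3 -> skip
r=15=1111 popcount=4 -> KEEP
r=16=10000 popcount=1 -> skip
r=17=10001 popcount=2 -> skip
r=18=10010 popcount=2 -> skip
r=19=10011 popcount=3 -> skip
r=20=10100 popcount=2 -> skip
r=21=10101 popcount=3 -> skip
r=22=10110 popcount=3 -> skip
r=23=10111 popcount=4 -> KEEP
r=24=11000 popcount=2 -> skip
r=25=11001 popcount=3 -> skip
r=26=11010 popcount=3 -> skip
r=27=11011 popcount=4 -> KEEP
r=28=11100 popcount=3 -> skip
r=29=11101 popcount=4 -> KEEP
r=30=11110 popcount=4 -> KEEP
r=31=11111 popcount=5 -> skip
r=32=100000 popcount=1 -> skip
r=33=100001 popcount=2 -> skip
r=34=100010 popcount=2 -> skip
r=35=100011 popcount=3 -> skip
r=36=100100 popcount=2 -> skip
r=37=100101 popcount=3 -> skip
r=38=100110 popcount=3 -> skip
r=39=100111 popcount=4 -> KEEP
r=40=101000 popcount=2 -> skip
r=41=101001 popcount=3 -> skip
r=42=101010 popcount=3 -> skip
r=43=101011 popcount=4 -> KEEP
r=44=101100 popcount=3 -> skip
r=45=101101 popcount=4 -> KEEP
r=46=101110 popcount=4 -> KEEP
r=47=101111 popcount=5 -> skip
r=48=110000 popcount=2 -> skip
r=49=110001 popcount=3 -> skip
r=50=110010 popcount=3 -> skip
r=51=110011 popcount=4 -> KEEP
r=52=110100 popcount=3 -> skip
r=53=110101 popcount=4 -> KEEP
r=54=110110 popcount=4 -> KEEP
r=55=110111 popcount=5 -> skip
r=56=111000 popcount=3 -> skip
r=57=111001 popcount=4 -> KEEP
Kept rows: 15 23 27 29 30 39 43 45 46 51 53 54 57

Answer: 15 23 27 29 30 39 43 45 46 51 53 54 57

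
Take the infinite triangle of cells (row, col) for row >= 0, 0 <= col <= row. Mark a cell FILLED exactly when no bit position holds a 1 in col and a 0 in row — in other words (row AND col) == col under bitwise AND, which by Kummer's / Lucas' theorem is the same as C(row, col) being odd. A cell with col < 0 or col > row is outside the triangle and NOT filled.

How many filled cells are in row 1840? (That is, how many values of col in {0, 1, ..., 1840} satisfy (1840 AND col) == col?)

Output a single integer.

1840 in binary = 11100110000
popcount(1840) = number of 1-bits in 11100110000 = 5
A col c satisfies (1840 AND c) == c iff every set bit of c is also set in 1840; each of the 5 set bits of 1840 can independently be on or off in c.
count = 2^5 = 32

Answer: 32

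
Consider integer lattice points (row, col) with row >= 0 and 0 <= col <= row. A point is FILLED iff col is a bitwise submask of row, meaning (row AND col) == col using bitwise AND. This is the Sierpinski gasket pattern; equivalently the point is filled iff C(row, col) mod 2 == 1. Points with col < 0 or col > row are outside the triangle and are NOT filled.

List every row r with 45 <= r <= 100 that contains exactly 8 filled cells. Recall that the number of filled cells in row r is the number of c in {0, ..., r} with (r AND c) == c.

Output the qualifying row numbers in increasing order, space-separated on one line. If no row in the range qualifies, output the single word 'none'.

Row r has 2^popcount(r) filled cells, so we need popcount(r) = log2(8) = 3.
Scan r = 45..100 and keep those with exactly 3 one-bits:
r=45=101101 popcount=4 -> skip
r=46=101110 popcount=4 -> skip
r=47=101111 popcount=5 -> skip
r=48=110000 popcount=2 -> skip
r=49=110001 popcount=3 -> KEEP
r=50=110010 popcount=3 -> KEEP
r=51=110011 popcount=4 -> skip
r=52=110100 popcount=3 -> KEEP
r=53=110101 popcount=4 -> skip
r=54=110110 popcount=4 -> skip
r=55=110111 popcount=5 -> skip
r=56=111000 popcount=3 -> KEEP
r=57=111001 popcount=4 -> skip
r=58=111010 popcount=4 -> skip
r=59=111011 popcount=5 -> skip
r=60=111100 popcount=4 -> skip
r=61=111101 popcount=5 -> skip
r=62=111110 popcount=5 -> skip
r=63=111111 popcount=6 -> skip
r=64=1000000 popcount=1 -> skip
r=65=1000001 popcount=2 -> skip
r=66=1000010 popcount=2 -> skip
r=67=1000011 popcount=3 -> KEEP
r=68=1000100 popcount=2 -> skip
r=69=1000101 popcount=3 -> KEEP
r=70=1000110 popcount=3 -> KEEP
r=71=1000111 popcount=4 -> skip
r=72=1001000 popcount=2 -> skip
r=73=1001001 popcount=3 -> KEEP
r=74=1001010 popcount=3 -> KEEP
r=75=1001011 popcount=4 -> skip
r=76=1001100 popcount=3 -> KEEP
r=77=1001101 popcount=4 -> skip
r=78=1001110 popcount=4 -> skip
r=79=1001111 popcount=5 -> skip
r=80=1010000 popcount=2 -> skip
r=81=1010001 popcount=3 -> KEEP
r=82=1010010 popcount=3 -> KEEP
r=83=1010011 popcount=4 -> skip
r=84=1010100 popcount=3 -> KEEP
r=85=1010101 popcount=4 -> skip
r=86=1010110 popcount=4 -> skip
r=87=1010111 popcount=5 -> skip
r=88=1011000 popcount=3 -> KEEP
r=89=1011001 popcount=4 -> skip
r=90=1011010 popcount=4 -> skip
r=91=1011011 popcount=5 -> skip
r=92=1011100 popcount=4 -> skip
r=93=1011101 popcount=5 -> skip
r=94=1011110 popcount=5 -> skip
r=95=1011111 popcount=6 -> skip
r=96=1100000 popcount=2 -> skip
r=97=1100001 popcount=3 -> KEEP
r=98=1100010 popcount=3 -> KEEP
r=99=1100011 popcount=4 -> skip
r=100=1100100 popcount=3 -> KEEP
Kept rows: 49 50 52 56 67 69 70 73 74 76 81 82 84 88 97 98 100

Answer: 49 50 52 56 67 69 70 73 74 76 81 82 84 88 97 98 100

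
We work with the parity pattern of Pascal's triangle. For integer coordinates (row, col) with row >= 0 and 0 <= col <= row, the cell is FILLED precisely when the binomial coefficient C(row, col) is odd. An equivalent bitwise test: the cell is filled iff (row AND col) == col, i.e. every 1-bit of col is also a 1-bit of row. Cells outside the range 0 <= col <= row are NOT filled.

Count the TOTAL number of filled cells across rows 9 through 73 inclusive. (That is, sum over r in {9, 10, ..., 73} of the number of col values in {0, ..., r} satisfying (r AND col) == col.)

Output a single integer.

r9=1001 pc2: +4 =4
r10=1010 pc2: +4 =8
r11=1011 pc3: +8 =16
r12=1100 pc2: +4 =20
r13=1101 pc3: +8 =28
r14=1110 pc3: +8 =36
r15=1111 pc4: +16 =52
r16=10000 pc1: +2 =54
r17=10001 pc2: +4 =58
r18=10010 pc2: +4 =62
r19=10011 pc3: +8 =70
r20=10100 pc2: +4 =74
r21=10101 pc3: +8 =82
r22=10110 pc3: +8 =90
r23=10111 pc4: +16 =106
r24=11000 pc2: +4 =110
r25=11001 pc3: +8 =118
r26=11010 pc3: +8 =126
r27=11011 pc4: +16 =142
r28=11100 pc3: +8 =150
r29=11101 pc4: +16 =166
r30=11110 pc4: +16 =182
r31=11111 pc5: +32 =214
r32=100000 pc1: +2 =216
r33=100001 pc2: +4 =220
r34=100010 pc2: +4 =224
r35=100011 pc3: +8 =232
r36=100100 pc2: +4 =236
r37=100101 pc3: +8 =244
r38=100110 pc3: +8 =252
r39=100111 pc4: +16 =268
r40=101000 pc2: +4 =272
r41=101001 pc3: +8 =280
r42=101010 pc3: +8 =288
r43=101011 pc4: +16 =304
r44=101100 pc3: +8 =312
r45=101101 pc4: +16 =328
r46=101110 pc4: +16 =344
r47=101111 pc5: +32 =376
r48=110000 pc2: +4 =380
r49=110001 pc3: +8 =388
r50=110010 pc3: +8 =396
r51=110011 pc4: +16 =412
r52=110100 pc3: +8 =420
r53=110101 pc4: +16 =436
r54=110110 pc4: +16 =452
r55=110111 pc5: +32 =484
r56=111000 pc3: +8 =492
r57=111001 pc4: +16 =508
r58=111010 pc4: +16 =524
r59=111011 pc5: +32 =556
r60=111100 pc4: +16 =572
r61=111101 pc5: +32 =604
r62=111110 pc5: +32 =636
r63=111111 pc6: +64 =700
r64=1000000 pc1: +2 =702
r65=1000001 pc2: +4 =706
r66=1000010 pc2: +4 =710
r67=1000011 pc3: +8 =718
r68=1000100 pc2: +4 =722
r69=1000101 pc3: +8 =730
r70=1000110 pc3: +8 =738
r71=1000111 pc4: +16 =754
r72=1001000 pc2: +4 =758
r73=1001001 pc3: +8 =766

Answer: 766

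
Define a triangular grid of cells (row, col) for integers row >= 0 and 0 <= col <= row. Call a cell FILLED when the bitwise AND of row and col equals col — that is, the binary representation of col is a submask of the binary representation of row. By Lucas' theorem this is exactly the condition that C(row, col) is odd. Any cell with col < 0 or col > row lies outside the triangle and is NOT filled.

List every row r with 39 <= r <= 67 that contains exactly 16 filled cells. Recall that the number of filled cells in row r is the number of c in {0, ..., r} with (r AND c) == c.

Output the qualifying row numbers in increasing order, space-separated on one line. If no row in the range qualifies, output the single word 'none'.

Answer: 39 43 45 46 51 53 54 57 58 60

Derivation:
Row r has 2^popcount(r) filled cells, so we need popcount(r) = log2(16) = 4.
Scan r = 39..67 and keep those with exactly 4 one-bits:
r=39=100111 popcount=4 -> KEEP
r=40=101000 popcount=2 -> skip
r=41=101001 popcount=3 -> skip
r=42=101010 popcount=3 -> skip
r=43=101011 popcount=4 -> KEEP
r=44=101100 popcount=3 -> skip
r=45=101101 popcount=4 -> KEEP
r=46=101110 popcount=4 -> KEEP
r=47=101111 popcount=5 -> skip
r=48=110000 popcount=2 -> skip
r=49=110001 popcount=3 -> skip
r=50=110010 popcount=3 -> skip
r=51=110011 popcount=4 -> KEEP
r=52=110100 popcount=3 -> skip
r=53=110101 popcount=4 -> KEEP
r=54=110110 popcount=4 -> KEEP
r=55=110111 popcount=5 -> skip
r=56=111000 popcount=3 -> skip
r=57=111001 popcount=4 -> KEEP
r=58=111010 popcount=4 -> KEEP
r=59=111011 popcount=5 -> skip
r=60=111100 popcount=4 -> KEEP
r=61=111101 popcount=5 -> skip
r=62=111110 popcount=5 -> skip
r=63=111111 popcount=6 -> skip
r=64=1000000 popcount=1 -> skip
r=65=1000001 popcount=2 -> skip
r=66=1000010 popcount=2 -> skip
r=67=1000011 popcount=3 -> skip
Kept rows: 39 43 45 46 51 53 54 57 58 60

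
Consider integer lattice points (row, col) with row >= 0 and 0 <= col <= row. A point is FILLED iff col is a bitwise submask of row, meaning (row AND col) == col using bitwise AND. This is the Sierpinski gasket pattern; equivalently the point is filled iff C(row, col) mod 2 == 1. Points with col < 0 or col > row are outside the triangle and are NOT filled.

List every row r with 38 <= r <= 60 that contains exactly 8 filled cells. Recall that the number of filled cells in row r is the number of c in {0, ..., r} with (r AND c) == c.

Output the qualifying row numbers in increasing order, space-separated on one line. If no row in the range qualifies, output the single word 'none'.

Answer: 38 41 42 44 49 50 52 56

Derivation:
Row r has 2^popcount(r) filled cells, so we need popcount(r) = log2(8) = 3.
Scan r = 38..60 and keep those with exactly 3 one-bits:
r=38=100110 popcount=3 -> KEEP
r=39=100111 popcount=4 -> skip
r=40=101000 popcount=2 -> skip
r=41=101001 popcount=3 -> KEEP
r=42=101010 popcount=3 -> KEEP
r=43=101011 popcount=4 -> skip
r=44=101100 popcount=3 -> KEEP
r=45=101101 popcount=4 -> skip
r=46=101110 popcount=4 -> skip
r=47=101111 popcount=5 -> skip
r=48=110000 popcount=2 -> skip
r=49=110001 popcount=3 -> KEEP
r=50=110010 popcount=3 -> KEEP
r=51=110011 popcount=4 -> skip
r=52=110100 popcount=3 -> KEEP
r=53=110101 popcount=4 -> skip
r=54=110110 popcount=4 -> skip
r=55=110111 popcount=5 -> skip
r=56=111000 popcount=3 -> KEEP
r=57=111001 popcount=4 -> skip
r=58=111010 popcount=4 -> skip
r=59=111011 popcount=5 -> skip
r=60=111100 popcount=4 -> skip
Kept rows: 38 41 42 44 49 50 52 56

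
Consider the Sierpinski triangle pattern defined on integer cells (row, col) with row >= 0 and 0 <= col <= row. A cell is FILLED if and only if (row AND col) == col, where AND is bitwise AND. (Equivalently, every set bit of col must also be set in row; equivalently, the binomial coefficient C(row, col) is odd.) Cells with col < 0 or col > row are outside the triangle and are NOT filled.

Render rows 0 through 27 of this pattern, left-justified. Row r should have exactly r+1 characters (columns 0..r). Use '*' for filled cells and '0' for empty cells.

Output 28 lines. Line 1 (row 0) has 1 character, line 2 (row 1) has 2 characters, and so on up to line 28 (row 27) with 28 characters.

r0=0: *
r1=1: **
r2=10: *0*
r3=11: ****
r4=100: *000*
r5=101: **00**
r6=110: *0*0*0*
r7=111: ********
r8=1000: *0000000*
r9=1001: **000000**
r10=1010: *0*00000*0*
r11=1011: ****0000****
r12=1100: *000*000*000*
r13=1101: **00**00**00**
r14=1110: *0*0*0*0*0*0*0*
r15=1111: ****************
r16=10000: *000000000000000*
r17=10001: **00000000000000**
r18=10010: *0*0000000000000*0*
r19=10011: ****000000000000****
r20=10100: *000*00000000000*000*
r21=10101: **00**0000000000**00**
r22=10110: *0*0*0*000000000*0*0*0*
r23=10111: ********00000000********
r24=11000: *0000000*0000000*0000000*
r25=11001: **000000**000000**000000**
r26=11010: *0*00000*0*00000*0*00000*0*
r27=11011: ****0000****0000****0000****

Answer: *
**
*0*
****
*000*
**00**
*0*0*0*
********
*0000000*
**000000**
*0*00000*0*
****0000****
*000*000*000*
**00**00**00**
*0*0*0*0*0*0*0*
****************
*000000000000000*
**00000000000000**
*0*0000000000000*0*
****000000000000****
*000*00000000000*000*
**00**0000000000**00**
*0*0*0*000000000*0*0*0*
********00000000********
*0000000*0000000*0000000*
**000000**000000**000000**
*0*00000*0*00000*0*00000*0*
****0000****0000****0000****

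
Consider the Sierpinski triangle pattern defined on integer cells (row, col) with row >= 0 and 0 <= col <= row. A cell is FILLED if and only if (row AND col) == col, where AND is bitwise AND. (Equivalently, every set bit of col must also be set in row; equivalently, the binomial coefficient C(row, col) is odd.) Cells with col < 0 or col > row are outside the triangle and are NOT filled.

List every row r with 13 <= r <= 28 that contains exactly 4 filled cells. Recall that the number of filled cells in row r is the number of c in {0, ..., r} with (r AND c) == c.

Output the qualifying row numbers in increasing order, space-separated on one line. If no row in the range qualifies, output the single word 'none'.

Row r has 2^popcount(r) filled cells, so we need popcount(r) = log2(4) = 2.
Scan r = 13..28 and keep those with exactly 2 one-bits:
r=13=1101 popcount=3 -> skip
r=14=1110 popcount=3 -> skip
r=15=1111 popcount=4 -> skip
r=16=10000 popcount=1 -> skip
r=17=10001 popcount=2 -> KEEP
r=18=10010 popcount=2 -> KEEP
r=19=10011 popcount=3 -> skip
r=20=10100 popcount=2 -> KEEP
r=21=10101 popcount=3 -> skip
r=22=10110 popcount=3 -> skip
r=23=10111 popcount=4 -> skip
r=24=11000 popcount=2 -> KEEP
r=25=11001 popcount=3 -> skip
r=26=11010 popcount=3 -> skip
r=27=11011 popcount=4 -> skip
r=28=11100 popcount=3 -> skip
Kept rows: 17 18 20 24

Answer: 17 18 20 24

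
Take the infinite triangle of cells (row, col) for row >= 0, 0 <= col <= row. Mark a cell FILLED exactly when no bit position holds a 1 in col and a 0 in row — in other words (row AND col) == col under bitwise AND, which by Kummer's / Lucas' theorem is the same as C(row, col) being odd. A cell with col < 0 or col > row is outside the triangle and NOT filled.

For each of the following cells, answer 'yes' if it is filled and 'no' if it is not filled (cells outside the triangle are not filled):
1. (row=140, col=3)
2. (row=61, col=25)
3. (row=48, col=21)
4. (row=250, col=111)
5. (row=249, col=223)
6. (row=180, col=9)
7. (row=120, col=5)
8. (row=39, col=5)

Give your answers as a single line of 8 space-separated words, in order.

Answer: no yes no no no no no yes

Derivation:
(140,3): row=0b10001100, col=0b11, row AND col = 0b0 = 0; 0 != 3 -> empty
(61,25): row=0b111101, col=0b11001, row AND col = 0b11001 = 25; 25 == 25 -> filled
(48,21): row=0b110000, col=0b10101, row AND col = 0b10000 = 16; 16 != 21 -> empty
(250,111): row=0b11111010, col=0b1101111, row AND col = 0b1101010 = 106; 106 != 111 -> empty
(249,223): row=0b11111001, col=0b11011111, row AND col = 0b11011001 = 217; 217 != 223 -> empty
(180,9): row=0b10110100, col=0b1001, row AND col = 0b0 = 0; 0 != 9 -> empty
(120,5): row=0b1111000, col=0b101, row AND col = 0b0 = 0; 0 != 5 -> empty
(39,5): row=0b100111, col=0b101, row AND col = 0b101 = 5; 5 == 5 -> filled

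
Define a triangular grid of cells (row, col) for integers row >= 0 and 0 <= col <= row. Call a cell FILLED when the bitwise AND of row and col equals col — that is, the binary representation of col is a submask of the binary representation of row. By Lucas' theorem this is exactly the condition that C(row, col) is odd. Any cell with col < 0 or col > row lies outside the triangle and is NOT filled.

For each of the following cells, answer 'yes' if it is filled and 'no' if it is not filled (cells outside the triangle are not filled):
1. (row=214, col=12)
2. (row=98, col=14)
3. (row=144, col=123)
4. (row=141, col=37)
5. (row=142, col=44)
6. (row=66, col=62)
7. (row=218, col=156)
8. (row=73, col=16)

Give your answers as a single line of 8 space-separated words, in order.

Answer: no no no no no no no no

Derivation:
(214,12): row=0b11010110, col=0b1100, row AND col = 0b100 = 4; 4 != 12 -> empty
(98,14): row=0b1100010, col=0b1110, row AND col = 0b10 = 2; 2 != 14 -> empty
(144,123): row=0b10010000, col=0b1111011, row AND col = 0b10000 = 16; 16 != 123 -> empty
(141,37): row=0b10001101, col=0b100101, row AND col = 0b101 = 5; 5 != 37 -> empty
(142,44): row=0b10001110, col=0b101100, row AND col = 0b1100 = 12; 12 != 44 -> empty
(66,62): row=0b1000010, col=0b111110, row AND col = 0b10 = 2; 2 != 62 -> empty
(218,156): row=0b11011010, col=0b10011100, row AND col = 0b10011000 = 152; 152 != 156 -> empty
(73,16): row=0b1001001, col=0b10000, row AND col = 0b0 = 0; 0 != 16 -> empty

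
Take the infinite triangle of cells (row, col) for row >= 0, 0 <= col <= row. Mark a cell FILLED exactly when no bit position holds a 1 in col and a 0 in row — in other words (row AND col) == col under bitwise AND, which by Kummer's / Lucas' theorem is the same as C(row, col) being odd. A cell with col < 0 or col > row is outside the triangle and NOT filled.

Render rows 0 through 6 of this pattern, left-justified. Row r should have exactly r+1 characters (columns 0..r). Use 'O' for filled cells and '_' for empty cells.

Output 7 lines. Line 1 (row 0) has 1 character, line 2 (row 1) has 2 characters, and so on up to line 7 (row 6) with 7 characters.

Answer: O
OO
O_O
OOOO
O___O
OO__OO
O_O_O_O

Derivation:
r0=0: O
r1=1: OO
r2=10: O_O
r3=11: OOOO
r4=100: O___O
r5=101: OO__OO
r6=110: O_O_O_O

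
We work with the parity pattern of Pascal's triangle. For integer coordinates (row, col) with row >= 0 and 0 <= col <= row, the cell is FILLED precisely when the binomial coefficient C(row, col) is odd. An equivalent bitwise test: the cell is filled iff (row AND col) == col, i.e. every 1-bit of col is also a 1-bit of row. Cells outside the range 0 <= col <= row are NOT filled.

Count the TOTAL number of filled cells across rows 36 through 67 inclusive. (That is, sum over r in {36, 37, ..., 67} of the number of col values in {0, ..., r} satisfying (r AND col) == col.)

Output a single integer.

r36=100100 pc2: +4 =4
r37=100101 pc3: +8 =12
r38=100110 pc3: +8 =20
r39=100111 pc4: +16 =36
r40=101000 pc2: +4 =40
r41=101001 pc3: +8 =48
r42=101010 pc3: +8 =56
r43=101011 pc4: +16 =72
r44=101100 pc3: +8 =80
r45=101101 pc4: +16 =96
r46=101110 pc4: +16 =112
r47=101111 pc5: +32 =144
r48=110000 pc2: +4 =148
r49=110001 pc3: +8 =156
r50=110010 pc3: +8 =164
r51=110011 pc4: +16 =180
r52=110100 pc3: +8 =188
r53=110101 pc4: +16 =204
r54=110110 pc4: +16 =220
r55=110111 pc5: +32 =252
r56=111000 pc3: +8 =260
r57=111001 pc4: +16 =276
r58=111010 pc4: +16 =292
r59=111011 pc5: +32 =324
r60=111100 pc4: +16 =340
r61=111101 pc5: +32 =372
r62=111110 pc5: +32 =404
r63=111111 pc6: +64 =468
r64=1000000 pc1: +2 =470
r65=1000001 pc2: +4 =474
r66=1000010 pc2: +4 =478
r67=1000011 pc3: +8 =486

Answer: 486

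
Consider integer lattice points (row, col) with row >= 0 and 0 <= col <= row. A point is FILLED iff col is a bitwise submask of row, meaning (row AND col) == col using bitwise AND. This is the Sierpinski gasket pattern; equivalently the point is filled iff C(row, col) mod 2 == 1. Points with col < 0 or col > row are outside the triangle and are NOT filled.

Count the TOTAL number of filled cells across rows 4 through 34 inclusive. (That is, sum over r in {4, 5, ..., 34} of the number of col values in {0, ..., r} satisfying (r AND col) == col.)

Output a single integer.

Answer: 244

Derivation:
r4=100 pc1: +2 =2
r5=101 pc2: +4 =6
r6=110 pc2: +4 =10
r7=111 pc3: +8 =18
r8=1000 pc1: +2 =20
r9=1001 pc2: +4 =24
r10=1010 pc2: +4 =28
r11=1011 pc3: +8 =36
r12=1100 pc2: +4 =40
r13=1101 pc3: +8 =48
r14=1110 pc3: +8 =56
r15=1111 pc4: +16 =72
r16=10000 pc1: +2 =74
r17=10001 pc2: +4 =78
r18=10010 pc2: +4 =82
r19=10011 pc3: +8 =90
r20=10100 pc2: +4 =94
r21=10101 pc3: +8 =102
r22=10110 pc3: +8 =110
r23=10111 pc4: +16 =126
r24=11000 pc2: +4 =130
r25=11001 pc3: +8 =138
r26=11010 pc3: +8 =146
r27=11011 pc4: +16 =162
r28=11100 pc3: +8 =170
r29=11101 pc4: +16 =186
r30=11110 pc4: +16 =202
r31=11111 pc5: +32 =234
r32=100000 pc1: +2 =236
r33=100001 pc2: +4 =240
r34=100010 pc2: +4 =244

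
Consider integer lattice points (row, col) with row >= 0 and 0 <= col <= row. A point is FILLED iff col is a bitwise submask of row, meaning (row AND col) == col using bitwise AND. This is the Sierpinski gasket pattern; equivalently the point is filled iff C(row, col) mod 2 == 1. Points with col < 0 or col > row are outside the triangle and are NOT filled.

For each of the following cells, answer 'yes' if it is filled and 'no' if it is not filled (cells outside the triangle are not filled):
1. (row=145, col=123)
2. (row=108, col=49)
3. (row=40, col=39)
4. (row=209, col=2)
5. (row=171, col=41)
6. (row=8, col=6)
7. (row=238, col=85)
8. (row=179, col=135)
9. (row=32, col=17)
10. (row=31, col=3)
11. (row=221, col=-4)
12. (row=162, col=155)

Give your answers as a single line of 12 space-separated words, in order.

(145,123): row=0b10010001, col=0b1111011, row AND col = 0b10001 = 17; 17 != 123 -> empty
(108,49): row=0b1101100, col=0b110001, row AND col = 0b100000 = 32; 32 != 49 -> empty
(40,39): row=0b101000, col=0b100111, row AND col = 0b100000 = 32; 32 != 39 -> empty
(209,2): row=0b11010001, col=0b10, row AND col = 0b0 = 0; 0 != 2 -> empty
(171,41): row=0b10101011, col=0b101001, row AND col = 0b101001 = 41; 41 == 41 -> filled
(8,6): row=0b1000, col=0b110, row AND col = 0b0 = 0; 0 != 6 -> empty
(238,85): row=0b11101110, col=0b1010101, row AND col = 0b1000100 = 68; 68 != 85 -> empty
(179,135): row=0b10110011, col=0b10000111, row AND col = 0b10000011 = 131; 131 != 135 -> empty
(32,17): row=0b100000, col=0b10001, row AND col = 0b0 = 0; 0 != 17 -> empty
(31,3): row=0b11111, col=0b11, row AND col = 0b11 = 3; 3 == 3 -> filled
(221,-4): col outside [0, 221] -> not filled
(162,155): row=0b10100010, col=0b10011011, row AND col = 0b10000010 = 130; 130 != 155 -> empty

Answer: no no no no yes no no no no yes no no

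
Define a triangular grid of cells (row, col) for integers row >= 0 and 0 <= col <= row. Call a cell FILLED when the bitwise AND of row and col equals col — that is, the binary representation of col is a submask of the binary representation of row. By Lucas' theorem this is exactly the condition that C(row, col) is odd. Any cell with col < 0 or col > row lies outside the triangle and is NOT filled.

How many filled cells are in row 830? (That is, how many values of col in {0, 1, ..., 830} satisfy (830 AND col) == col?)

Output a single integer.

830 in binary = 1100111110
popcount(830) = number of 1-bits in 1100111110 = 7
A col c satisfies (830 AND c) == c iff every set bit of c is also set in 830; each of the 7 set bits of 830 can independently be on or off in c.
count = 2^7 = 128

Answer: 128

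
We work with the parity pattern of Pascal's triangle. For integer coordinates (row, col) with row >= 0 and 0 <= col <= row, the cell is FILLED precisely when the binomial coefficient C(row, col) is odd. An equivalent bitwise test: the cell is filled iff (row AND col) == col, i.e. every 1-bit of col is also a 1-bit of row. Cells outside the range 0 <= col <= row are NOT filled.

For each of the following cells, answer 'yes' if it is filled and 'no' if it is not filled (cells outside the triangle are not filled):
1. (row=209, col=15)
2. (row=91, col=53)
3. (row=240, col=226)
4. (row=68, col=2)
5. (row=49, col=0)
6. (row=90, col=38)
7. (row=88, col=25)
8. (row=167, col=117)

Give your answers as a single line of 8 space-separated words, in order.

Answer: no no no no yes no no no

Derivation:
(209,15): row=0b11010001, col=0b1111, row AND col = 0b1 = 1; 1 != 15 -> empty
(91,53): row=0b1011011, col=0b110101, row AND col = 0b10001 = 17; 17 != 53 -> empty
(240,226): row=0b11110000, col=0b11100010, row AND col = 0b11100000 = 224; 224 != 226 -> empty
(68,2): row=0b1000100, col=0b10, row AND col = 0b0 = 0; 0 != 2 -> empty
(49,0): row=0b110001, col=0b0, row AND col = 0b0 = 0; 0 == 0 -> filled
(90,38): row=0b1011010, col=0b100110, row AND col = 0b10 = 2; 2 != 38 -> empty
(88,25): row=0b1011000, col=0b11001, row AND col = 0b11000 = 24; 24 != 25 -> empty
(167,117): row=0b10100111, col=0b1110101, row AND col = 0b100101 = 37; 37 != 117 -> empty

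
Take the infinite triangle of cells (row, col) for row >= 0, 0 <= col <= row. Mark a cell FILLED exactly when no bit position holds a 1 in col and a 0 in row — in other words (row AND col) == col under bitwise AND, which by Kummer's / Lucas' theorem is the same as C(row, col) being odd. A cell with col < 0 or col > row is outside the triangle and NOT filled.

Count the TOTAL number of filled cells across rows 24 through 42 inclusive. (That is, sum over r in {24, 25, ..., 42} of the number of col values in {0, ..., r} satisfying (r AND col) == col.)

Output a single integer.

Answer: 182

Derivation:
r24=11000 pc2: +4 =4
r25=11001 pc3: +8 =12
r26=11010 pc3: +8 =20
r27=11011 pc4: +16 =36
r28=11100 pc3: +8 =44
r29=11101 pc4: +16 =60
r30=11110 pc4: +16 =76
r31=11111 pc5: +32 =108
r32=100000 pc1: +2 =110
r33=100001 pc2: +4 =114
r34=100010 pc2: +4 =118
r35=100011 pc3: +8 =126
r36=100100 pc2: +4 =130
r37=100101 pc3: +8 =138
r38=100110 pc3: +8 =146
r39=100111 pc4: +16 =162
r40=101000 pc2: +4 =166
r41=101001 pc3: +8 =174
r42=101010 pc3: +8 =182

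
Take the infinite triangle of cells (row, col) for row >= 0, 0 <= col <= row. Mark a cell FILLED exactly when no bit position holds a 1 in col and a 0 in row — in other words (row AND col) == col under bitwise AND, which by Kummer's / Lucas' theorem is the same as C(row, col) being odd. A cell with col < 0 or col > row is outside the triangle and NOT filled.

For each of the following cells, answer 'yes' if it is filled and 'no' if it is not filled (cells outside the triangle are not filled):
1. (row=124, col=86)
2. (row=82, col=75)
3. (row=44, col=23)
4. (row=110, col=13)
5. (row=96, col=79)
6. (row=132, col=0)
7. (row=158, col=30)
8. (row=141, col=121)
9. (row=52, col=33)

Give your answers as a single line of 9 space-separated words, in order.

(124,86): row=0b1111100, col=0b1010110, row AND col = 0b1010100 = 84; 84 != 86 -> empty
(82,75): row=0b1010010, col=0b1001011, row AND col = 0b1000010 = 66; 66 != 75 -> empty
(44,23): row=0b101100, col=0b10111, row AND col = 0b100 = 4; 4 != 23 -> empty
(110,13): row=0b1101110, col=0b1101, row AND col = 0b1100 = 12; 12 != 13 -> empty
(96,79): row=0b1100000, col=0b1001111, row AND col = 0b1000000 = 64; 64 != 79 -> empty
(132,0): row=0b10000100, col=0b0, row AND col = 0b0 = 0; 0 == 0 -> filled
(158,30): row=0b10011110, col=0b11110, row AND col = 0b11110 = 30; 30 == 30 -> filled
(141,121): row=0b10001101, col=0b1111001, row AND col = 0b1001 = 9; 9 != 121 -> empty
(52,33): row=0b110100, col=0b100001, row AND col = 0b100000 = 32; 32 != 33 -> empty

Answer: no no no no no yes yes no no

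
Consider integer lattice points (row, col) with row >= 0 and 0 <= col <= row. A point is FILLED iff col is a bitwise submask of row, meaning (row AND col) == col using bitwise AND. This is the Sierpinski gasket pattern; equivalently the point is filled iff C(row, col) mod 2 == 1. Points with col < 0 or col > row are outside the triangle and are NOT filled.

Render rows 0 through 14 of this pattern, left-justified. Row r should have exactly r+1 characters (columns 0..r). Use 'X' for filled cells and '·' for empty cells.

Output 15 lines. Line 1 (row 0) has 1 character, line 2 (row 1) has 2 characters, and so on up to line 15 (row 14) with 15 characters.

Answer: X
XX
X·X
XXXX
X···X
XX··XX
X·X·X·X
XXXXXXXX
X·······X
XX······XX
X·X·····X·X
XXXX····XXXX
X···X···X···X
XX··XX··XX··XX
X·X·X·X·X·X·X·X

Derivation:
r0=0: X
r1=1: XX
r2=10: X·X
r3=11: XXXX
r4=100: X···X
r5=101: XX··XX
r6=110: X·X·X·X
r7=111: XXXXXXXX
r8=1000: X·······X
r9=1001: XX······XX
r10=1010: X·X·····X·X
r11=1011: XXXX····XXXX
r12=1100: X···X···X···X
r13=1101: XX··XX··XX··XX
r14=1110: X·X·X·X·X·X·X·X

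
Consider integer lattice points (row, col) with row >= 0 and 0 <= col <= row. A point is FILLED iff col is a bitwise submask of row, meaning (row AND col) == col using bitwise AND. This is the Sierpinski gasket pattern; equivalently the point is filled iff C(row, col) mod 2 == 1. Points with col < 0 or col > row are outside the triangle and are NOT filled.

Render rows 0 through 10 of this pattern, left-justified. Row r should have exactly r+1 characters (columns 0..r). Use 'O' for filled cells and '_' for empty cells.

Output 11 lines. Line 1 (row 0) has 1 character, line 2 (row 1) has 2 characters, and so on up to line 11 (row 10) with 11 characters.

r0=0: O
r1=1: OO
r2=10: O_O
r3=11: OOOO
r4=100: O___O
r5=101: OO__OO
r6=110: O_O_O_O
r7=111: OOOOOOOO
r8=1000: O_______O
r9=1001: OO______OO
r10=1010: O_O_____O_O

Answer: O
OO
O_O
OOOO
O___O
OO__OO
O_O_O_O
OOOOOOOO
O_______O
OO______OO
O_O_____O_O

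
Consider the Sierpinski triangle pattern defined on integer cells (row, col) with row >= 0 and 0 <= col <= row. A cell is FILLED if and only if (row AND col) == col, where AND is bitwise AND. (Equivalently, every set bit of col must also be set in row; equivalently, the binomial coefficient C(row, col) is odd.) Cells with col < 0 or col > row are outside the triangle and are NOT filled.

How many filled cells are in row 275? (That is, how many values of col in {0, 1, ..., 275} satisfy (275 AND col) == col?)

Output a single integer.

275 in binary = 100010011
popcount(275) = number of 1-bits in 100010011 = 4
A col c satisfies (275 AND c) == c iff every set bit of c is also set in 275; each of the 4 set bits of 275 can independently be on or off in c.
count = 2^4 = 16

Answer: 16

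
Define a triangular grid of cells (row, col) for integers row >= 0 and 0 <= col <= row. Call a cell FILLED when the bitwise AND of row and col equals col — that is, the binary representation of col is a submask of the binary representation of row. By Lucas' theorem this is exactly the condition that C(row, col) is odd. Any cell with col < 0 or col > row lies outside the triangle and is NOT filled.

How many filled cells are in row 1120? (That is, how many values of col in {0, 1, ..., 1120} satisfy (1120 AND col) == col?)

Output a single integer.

Answer: 8

Derivation:
1120 in binary = 10001100000
popcount(1120) = number of 1-bits in 10001100000 = 3
A col c satisfies (1120 AND c) == c iff every set bit of c is also set in 1120; each of the 3 set bits of 1120 can independently be on or off in c.
count = 2^3 = 8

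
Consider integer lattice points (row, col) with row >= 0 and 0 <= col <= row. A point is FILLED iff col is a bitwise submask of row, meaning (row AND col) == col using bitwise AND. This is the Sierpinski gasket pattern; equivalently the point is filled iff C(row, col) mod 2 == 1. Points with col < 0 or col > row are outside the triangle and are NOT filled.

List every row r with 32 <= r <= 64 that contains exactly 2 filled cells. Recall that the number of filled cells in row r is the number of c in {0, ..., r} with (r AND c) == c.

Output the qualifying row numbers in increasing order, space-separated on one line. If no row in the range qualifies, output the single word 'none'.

Answer: 32 64

Derivation:
Row r has 2^popcount(r) filled cells, so we need popcount(r) = log2(2) = 1.
Scan r = 32..64 and keep those with exactly 1 one-bits:
r=32=100000 popcount=1 -> KEEP
r=33=100001 popcount=2 -> skip
r=34=100010 popcount=2 -> skip
r=35=100011 popcount=3 -> skip
r=36=100100 popcount=2 -> skip
r=37=100101 popcount=3 -> skip
r=38=100110 popcount=3 -> skip
r=39=100111 popcount=4 -> skip
r=40=101000 popcount=2 -> skip
r=41=101001 popcount=3 -> skip
r=42=101010 popcount=3 -> skip
r=43=101011 popcount=4 -> skip
r=44=101100 popcount=3 -> skip
r=45=101101 popcount=4 -> skip
r=46=101110 popcount=4 -> skip
r=47=101111 popcount=5 -> skip
r=48=110000 popcount=2 -> skip
r=49=110001 popcount=3 -> skip
r=50=110010 popcount=3 -> skip
r=51=110011 popcount=4 -> skip
r=52=110100 popcount=3 -> skip
r=53=110101 popcount=4 -> skip
r=54=110110 popcount=4 -> skip
r=55=110111 popcount=5 -> skip
r=56=111000 popcount=3 -> skip
r=57=111001 popcount=4 -> skip
r=58=111010 popcount=4 -> skip
r=59=111011 popcount=5 -> skip
r=60=111100 popcount=4 -> skip
r=61=111101 popcount=5 -> skip
r=62=111110 popcount=5 -> skip
r=63=111111 popcount=6 -> skip
r=64=1000000 popcount=1 -> KEEP
Kept rows: 32 64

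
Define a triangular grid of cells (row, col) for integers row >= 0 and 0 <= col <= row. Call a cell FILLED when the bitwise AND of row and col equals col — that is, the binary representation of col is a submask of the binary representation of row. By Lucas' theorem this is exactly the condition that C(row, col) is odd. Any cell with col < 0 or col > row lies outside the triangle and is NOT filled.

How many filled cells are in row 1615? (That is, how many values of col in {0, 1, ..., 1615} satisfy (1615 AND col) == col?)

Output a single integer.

Answer: 128

Derivation:
1615 in binary = 11001001111
popcount(1615) = number of 1-bits in 11001001111 = 7
A col c satisfies (1615 AND c) == c iff every set bit of c is also set in 1615; each of the 7 set bits of 1615 can independently be on or off in c.
count = 2^7 = 128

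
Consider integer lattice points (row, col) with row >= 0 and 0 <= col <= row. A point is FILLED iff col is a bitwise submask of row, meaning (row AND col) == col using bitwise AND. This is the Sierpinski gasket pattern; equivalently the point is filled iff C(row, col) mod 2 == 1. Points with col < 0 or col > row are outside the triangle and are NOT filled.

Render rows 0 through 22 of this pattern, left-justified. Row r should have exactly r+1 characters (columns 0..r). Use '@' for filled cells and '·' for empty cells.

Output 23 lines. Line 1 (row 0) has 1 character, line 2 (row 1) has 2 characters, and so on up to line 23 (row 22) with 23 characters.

r0=0: @
r1=1: @@
r2=10: @·@
r3=11: @@@@
r4=100: @···@
r5=101: @@··@@
r6=110: @·@·@·@
r7=111: @@@@@@@@
r8=1000: @·······@
r9=1001: @@······@@
r10=1010: @·@·····@·@
r11=1011: @@@@····@@@@
r12=1100: @···@···@···@
r13=1101: @@··@@··@@··@@
r14=1110: @·@·@·@·@·@·@·@
r15=1111: @@@@@@@@@@@@@@@@
r16=10000: @···············@
r17=10001: @@··············@@
r18=10010: @·@·············@·@
r19=10011: @@@@············@@@@
r20=10100: @···@···········@···@
r21=10101: @@··@@··········@@··@@
r22=10110: @·@·@·@·········@·@·@·@

Answer: @
@@
@·@
@@@@
@···@
@@··@@
@·@·@·@
@@@@@@@@
@·······@
@@······@@
@·@·····@·@
@@@@····@@@@
@···@···@···@
@@··@@··@@··@@
@·@·@·@·@·@·@·@
@@@@@@@@@@@@@@@@
@···············@
@@··············@@
@·@·············@·@
@@@@············@@@@
@···@···········@···@
@@··@@··········@@··@@
@·@·@·@·········@·@·@·@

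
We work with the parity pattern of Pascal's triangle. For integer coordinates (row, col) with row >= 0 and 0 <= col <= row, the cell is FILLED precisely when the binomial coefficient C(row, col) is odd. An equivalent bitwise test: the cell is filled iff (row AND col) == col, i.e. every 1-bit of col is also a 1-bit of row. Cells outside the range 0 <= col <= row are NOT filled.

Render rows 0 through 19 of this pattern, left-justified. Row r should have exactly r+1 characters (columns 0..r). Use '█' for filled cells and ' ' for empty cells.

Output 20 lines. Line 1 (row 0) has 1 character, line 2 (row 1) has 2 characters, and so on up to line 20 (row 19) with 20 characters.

r0=0: █
r1=1: ██
r2=10: █ █
r3=11: ████
r4=100: █   █
r5=101: ██  ██
r6=110: █ █ █ █
r7=111: ████████
r8=1000: █       █
r9=1001: ██      ██
r10=1010: █ █     █ █
r11=1011: ████    ████
r12=1100: █   █   █   █
r13=1101: ██  ██  ██  ██
r14=1110: █ █ █ █ █ █ █ █
r15=1111: ████████████████
r16=10000: █               █
r17=10001: ██              ██
r18=10010: █ █             █ █
r19=10011: ████            ████

Answer: █
██
█ █
████
█   █
██  ██
█ █ █ █
████████
█       █
██      ██
█ █     █ █
████    ████
█   █   █   █
██  ██  ██  ██
█ █ █ █ █ █ █ █
████████████████
█               █
██              ██
█ █             █ █
████            ████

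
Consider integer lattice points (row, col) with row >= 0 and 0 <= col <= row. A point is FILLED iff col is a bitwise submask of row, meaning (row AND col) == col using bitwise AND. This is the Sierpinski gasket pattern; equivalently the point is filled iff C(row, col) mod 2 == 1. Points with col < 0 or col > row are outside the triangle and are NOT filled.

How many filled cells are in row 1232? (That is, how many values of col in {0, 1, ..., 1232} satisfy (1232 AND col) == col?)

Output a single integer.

Answer: 16

Derivation:
1232 in binary = 10011010000
popcount(1232) = number of 1-bits in 10011010000 = 4
A col c satisfies (1232 AND c) == c iff every set bit of c is also set in 1232; each of the 4 set bits of 1232 can independently be on or off in c.
count = 2^4 = 16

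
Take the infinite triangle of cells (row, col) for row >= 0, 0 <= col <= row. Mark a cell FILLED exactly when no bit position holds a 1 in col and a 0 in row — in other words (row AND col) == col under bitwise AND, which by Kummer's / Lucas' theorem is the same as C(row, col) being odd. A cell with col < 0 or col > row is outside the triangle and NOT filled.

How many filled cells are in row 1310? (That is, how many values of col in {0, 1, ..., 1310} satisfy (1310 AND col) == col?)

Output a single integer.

Answer: 64

Derivation:
1310 in binary = 10100011110
popcount(1310) = number of 1-bits in 10100011110 = 6
A col c satisfies (1310 AND c) == c iff every set bit of c is also set in 1310; each of the 6 set bits of 1310 can independently be on or off in c.
count = 2^6 = 64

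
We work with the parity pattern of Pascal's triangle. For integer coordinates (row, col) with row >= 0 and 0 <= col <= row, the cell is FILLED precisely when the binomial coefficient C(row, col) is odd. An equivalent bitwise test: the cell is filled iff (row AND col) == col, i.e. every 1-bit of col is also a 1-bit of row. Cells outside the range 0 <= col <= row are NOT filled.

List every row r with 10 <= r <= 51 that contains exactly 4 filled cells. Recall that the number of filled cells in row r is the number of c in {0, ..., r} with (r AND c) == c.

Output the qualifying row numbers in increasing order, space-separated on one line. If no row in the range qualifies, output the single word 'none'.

Answer: 10 12 17 18 20 24 33 34 36 40 48

Derivation:
Row r has 2^popcount(r) filled cells, so we need popcount(r) = log2(4) = 2.
Scan r = 10..51 and keep those with exactly 2 one-bits:
r=10=1010 popcount=2 -> KEEP
r=11=1011 popcount=3 -> skip
r=12=1100 popcount=2 -> KEEP
r=13=1101 popcount=3 -> skip
r=14=1110 popcount=3 -> skip
r=15=1111 popcount=4 -> skip
r=16=10000 popcount=1 -> skip
r=17=10001 popcount=2 -> KEEP
r=18=10010 popcount=2 -> KEEP
r=19=10011 popcount=3 -> skip
r=20=10100 popcount=2 -> KEEP
r=21=10101 popcount=3 -> skip
r=22=10110 popcount=3 -> skip
r=23=10111 popcount=4 -> skip
r=24=11000 popcount=2 -> KEEP
r=25=11001 popcount=3 -> skip
r=26=11010 popcount=3 -> skip
r=27=11011 popcount=4 -> skip
r=28=11100 popcount=3 -> skip
r=29=11101 popcount=4 -> skip
r=30=11110 popcount=4 -> skip
r=31=11111 popcount=5 -> skip
r=32=100000 popcount=1 -> skip
r=33=100001 popcount=2 -> KEEP
r=34=100010 popcount=2 -> KEEP
r=35=100011 popcount=3 -> skip
r=36=100100 popcount=2 -> KEEP
r=37=100101 popcount=3 -> skip
r=38=100110 popcount=3 -> skip
r=39=100111 popcount=4 -> skip
r=40=101000 popcount=2 -> KEEP
r=41=101001 popcount=3 -> skip
r=42=101010 popcount=3 -> skip
r=43=101011 popcount=4 -> skip
r=44=101100 popcount=3 -> skip
r=45=101101 popcount=4 -> skip
r=46=101110 popcount=4 -> skip
r=47=101111 popcount=5 -> skip
r=48=110000 popcount=2 -> KEEP
r=49=110001 popcount=3 -> skip
r=50=110010 popcount=3 -> skip
r=51=110011 popcount=4 -> skip
Kept rows: 10 12 17 18 20 24 33 34 36 40 48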